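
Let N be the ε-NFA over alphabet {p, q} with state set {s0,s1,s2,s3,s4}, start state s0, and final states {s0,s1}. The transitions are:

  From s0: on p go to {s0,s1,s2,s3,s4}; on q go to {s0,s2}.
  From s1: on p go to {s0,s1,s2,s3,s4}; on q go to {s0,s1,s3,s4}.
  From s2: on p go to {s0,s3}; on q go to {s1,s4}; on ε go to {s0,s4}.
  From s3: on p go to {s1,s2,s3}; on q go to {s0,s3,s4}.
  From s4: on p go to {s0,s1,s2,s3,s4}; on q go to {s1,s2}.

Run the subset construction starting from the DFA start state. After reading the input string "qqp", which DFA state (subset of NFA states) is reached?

Start: {s0}.
δ(s0,q) = {s0,s2}.
Union: {s0,s2}.
ε-closure gives {s0,s2,s4}.
After q: {s0,s2,s4}.
δ(s0,q) = {s0,s2}; δ(s2,q) = {s1,s4}; δ(s4,q) = {s1,s2}.
Union: {s0,s1,s2,s4}.
After q: {s0,s1,s2,s4}.
δ(s0,p) = {s0,s1,s2,s3,s4}; δ(s1,p) = {s0,s1,s2,s3,s4}; δ(s2,p) = {s0,s3}; δ(s4,p) = {s0,s1,s2,s3,s4}.
Union: {s0,s1,s2,s3,s4}.
After p: {s0,s1,s2,s3,s4}.

{s0,s1,s2,s3,s4}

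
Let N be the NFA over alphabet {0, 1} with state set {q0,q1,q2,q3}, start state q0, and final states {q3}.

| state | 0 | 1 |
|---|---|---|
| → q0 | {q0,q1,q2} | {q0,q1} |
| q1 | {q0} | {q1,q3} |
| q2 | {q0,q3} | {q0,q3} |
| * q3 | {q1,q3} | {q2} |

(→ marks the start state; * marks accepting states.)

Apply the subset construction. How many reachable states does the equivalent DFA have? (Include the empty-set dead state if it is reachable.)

5

Start state of the DFA: {q0}.
{q0} --0--> {q0,q1,q2}  [new]
{q0} --1--> {q0,q1}  [new]
{q0,q1,q2} --0--> {q0,q1,q2,q3}  [new]
{q0,q1,q2} --1--> {q0,q1,q3}  [new]
{q0,q1} --0--> {q0,q1,q2}  [seen]
{q0,q1} --1--> {q0,q1,q3}  [seen]
{q0,q1,q2,q3} --0--> {q0,q1,q2,q3}  [seen]
{q0,q1,q2,q3} --1--> {q0,q1,q2,q3}  [seen]
{q0,q1,q3} --0--> {q0,q1,q2,q3}  [seen]
{q0,q1,q3} --1--> {q0,q1,q2,q3}  [seen]
Reachable DFA states: {q0}, {q0,q1,q2}, {q0,q1}, {q0,q1,q2,q3}, {q0,q1,q3}.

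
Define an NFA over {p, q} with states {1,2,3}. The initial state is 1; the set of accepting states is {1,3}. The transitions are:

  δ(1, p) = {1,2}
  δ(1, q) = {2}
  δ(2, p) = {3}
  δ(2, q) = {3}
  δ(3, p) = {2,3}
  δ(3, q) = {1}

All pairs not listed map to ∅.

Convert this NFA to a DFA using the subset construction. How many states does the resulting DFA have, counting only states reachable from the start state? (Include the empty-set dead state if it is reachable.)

7

Start state of the DFA: {1}.
{1} --p--> {1,2}  [new]
{1} --q--> {2}  [new]
{1,2} --p--> {1,2,3}  [new]
{1,2} --q--> {2,3}  [new]
{2} --p--> {3}  [new]
{2} --q--> {3}  [seen]
{1,2,3} --p--> {1,2,3}  [seen]
{1,2,3} --q--> {1,2,3}  [seen]
{2,3} --p--> {2,3}  [seen]
{2,3} --q--> {1,3}  [new]
{3} --p--> {2,3}  [seen]
{3} --q--> {1}  [seen]
{1,3} --p--> {1,2,3}  [seen]
{1,3} --q--> {1,2}  [seen]
Reachable DFA states: {1}, {1,2}, {2}, {1,2,3}, {2,3}, {3}, {1,3}.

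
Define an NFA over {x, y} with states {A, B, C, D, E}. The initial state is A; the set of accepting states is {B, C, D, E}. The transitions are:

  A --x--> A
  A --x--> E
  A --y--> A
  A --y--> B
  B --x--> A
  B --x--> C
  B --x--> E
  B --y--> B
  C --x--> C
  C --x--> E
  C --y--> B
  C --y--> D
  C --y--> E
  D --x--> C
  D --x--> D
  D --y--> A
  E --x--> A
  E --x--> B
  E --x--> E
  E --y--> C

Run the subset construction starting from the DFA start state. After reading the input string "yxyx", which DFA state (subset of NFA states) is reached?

{A, B, C, D, E}

Start: {A}.
δ(A,y) = {A, B}.
Union: {A, B}.
After y: {A, B}.
δ(A,x) = {A, E}; δ(B,x) = {A, C, E}.
Union: {A, C, E}.
After x: {A, C, E}.
δ(A,y) = {A, B}; δ(C,y) = {B, D, E}; δ(E,y) = {C}.
Union: {A, B, C, D, E}.
After y: {A, B, C, D, E}.
δ(A,x) = {A, E}; δ(B,x) = {A, C, E}; δ(C,x) = {C, E}; δ(D,x) = {C, D}; δ(E,x) = {A, B, E}.
Union: {A, B, C, D, E}.
After x: {A, B, C, D, E}.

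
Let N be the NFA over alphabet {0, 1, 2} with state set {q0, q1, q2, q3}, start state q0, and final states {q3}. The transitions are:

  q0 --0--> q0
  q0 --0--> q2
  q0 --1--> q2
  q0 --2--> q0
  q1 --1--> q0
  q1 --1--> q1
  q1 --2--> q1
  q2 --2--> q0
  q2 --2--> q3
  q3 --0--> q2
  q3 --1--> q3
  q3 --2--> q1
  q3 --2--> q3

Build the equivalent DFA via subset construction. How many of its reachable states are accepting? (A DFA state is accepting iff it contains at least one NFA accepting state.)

6

Start state of the DFA: {q0}.
{q0} --0--> {q0, q2}  [new]
{q0} --1--> {q2}  [new]
{q0} --2--> {q0}  [seen]
{q0, q2} --0--> {q0, q2}  [seen]
{q0, q2} --1--> {q2}  [seen]
{q0, q2} --2--> {q0, q3}  [new]
{q2} --0--> ∅  [new]
{q2} --1--> ∅  [seen]
{q2} --2--> {q0, q3}  [seen]
{q0, q3} --0--> {q0, q2}  [seen]
{q0, q3} --1--> {q2, q3}  [new]
{q0, q3} --2--> {q0, q1, q3}  [new]
∅ --0--> ∅  [seen]
∅ --1--> ∅  [seen]
∅ --2--> ∅  [seen]
{q2, q3} --0--> {q2}  [seen]
{q2, q3} --1--> {q3}  [new]
{q2, q3} --2--> {q0, q1, q3}  [seen]
{q0, q1, q3} --0--> {q0, q2}  [seen]
{q0, q1, q3} --1--> {q0, q1, q2, q3}  [new]
{q0, q1, q3} --2--> {q0, q1, q3}  [seen]
{q3} --0--> {q2}  [seen]
{q3} --1--> {q3}  [seen]
{q3} --2--> {q1, q3}  [new]
{q0, q1, q2, q3} --0--> {q0, q2}  [seen]
{q0, q1, q2, q3} --1--> {q0, q1, q2, q3}  [seen]
{q0, q1, q2, q3} --2--> {q0, q1, q3}  [seen]
{q1, q3} --0--> {q2}  [seen]
{q1, q3} --1--> {q0, q1, q3}  [seen]
{q1, q3} --2--> {q1, q3}  [seen]
Reachable DFA states: {q0}, {q0, q2}, {q2}, {q0, q3}, ∅, {q2, q3}, {q0, q1, q3}, {q3}, {q0, q1, q2, q3}, {q1, q3}.
Accepting DFA states (contain an NFA accepting state): {q0, q3}, {q2, q3}, {q0, q1, q3}, {q3}, {q0, q1, q2, q3}, {q1, q3}.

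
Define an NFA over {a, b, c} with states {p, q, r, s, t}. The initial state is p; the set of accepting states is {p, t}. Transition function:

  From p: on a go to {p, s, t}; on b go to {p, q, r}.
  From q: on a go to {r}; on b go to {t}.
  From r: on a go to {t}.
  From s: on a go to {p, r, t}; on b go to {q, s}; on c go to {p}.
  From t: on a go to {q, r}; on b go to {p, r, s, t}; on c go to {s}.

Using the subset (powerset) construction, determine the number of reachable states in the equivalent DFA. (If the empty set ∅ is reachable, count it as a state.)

13

Start state of the DFA: {p}.
{p} --a--> {p, s, t}  [new]
{p} --b--> {p, q, r}  [new]
{p} --c--> ∅  [new]
{p, s, t} --a--> {p, q, r, s, t}  [new]
{p, s, t} --b--> {p, q, r, s, t}  [seen]
{p, s, t} --c--> {p, s}  [new]
{p, q, r} --a--> {p, r, s, t}  [new]
{p, q, r} --b--> {p, q, r, t}  [new]
{p, q, r} --c--> ∅  [seen]
∅ --a--> ∅  [seen]
∅ --b--> ∅  [seen]
∅ --c--> ∅  [seen]
{p, q, r, s, t} --a--> {p, q, r, s, t}  [seen]
{p, q, r, s, t} --b--> {p, q, r, s, t}  [seen]
{p, q, r, s, t} --c--> {p, s}  [seen]
{p, s} --a--> {p, r, s, t}  [seen]
{p, s} --b--> {p, q, r, s}  [new]
{p, s} --c--> {p}  [seen]
{p, r, s, t} --a--> {p, q, r, s, t}  [seen]
{p, r, s, t} --b--> {p, q, r, s, t}  [seen]
{p, r, s, t} --c--> {p, s}  [seen]
{p, q, r, t} --a--> {p, q, r, s, t}  [seen]
{p, q, r, t} --b--> {p, q, r, s, t}  [seen]
{p, q, r, t} --c--> {s}  [new]
{p, q, r, s} --a--> {p, r, s, t}  [seen]
{p, q, r, s} --b--> {p, q, r, s, t}  [seen]
{p, q, r, s} --c--> {p}  [seen]
{s} --a--> {p, r, t}  [new]
{s} --b--> {q, s}  [new]
{s} --c--> {p}  [seen]
{p, r, t} --a--> {p, q, r, s, t}  [seen]
{p, r, t} --b--> {p, q, r, s, t}  [seen]
{p, r, t} --c--> {s}  [seen]
{q, s} --a--> {p, r, t}  [seen]
{q, s} --b--> {q, s, t}  [new]
{q, s} --c--> {p}  [seen]
{q, s, t} --a--> {p, q, r, t}  [seen]
{q, s, t} --b--> {p, q, r, s, t}  [seen]
{q, s, t} --c--> {p, s}  [seen]
Reachable DFA states: {p}, {p, s, t}, {p, q, r}, ∅, {p, q, r, s, t}, {p, s}, {p, r, s, t}, {p, q, r, t}, {p, q, r, s}, {s}, {p, r, t}, {q, s}, {q, s, t}.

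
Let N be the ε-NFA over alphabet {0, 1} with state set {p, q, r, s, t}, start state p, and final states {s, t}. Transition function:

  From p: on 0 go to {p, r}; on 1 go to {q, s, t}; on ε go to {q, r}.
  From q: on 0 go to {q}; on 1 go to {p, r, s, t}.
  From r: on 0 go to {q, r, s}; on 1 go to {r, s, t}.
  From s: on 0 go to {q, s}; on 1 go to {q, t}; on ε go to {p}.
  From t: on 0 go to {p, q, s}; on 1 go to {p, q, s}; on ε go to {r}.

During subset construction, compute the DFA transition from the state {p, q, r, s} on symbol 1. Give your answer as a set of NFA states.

{p, q, r, s, t}

δ(p,1) = {q, s, t}; δ(q,1) = {p, r, s, t}; δ(r,1) = {r, s, t}; δ(s,1) = {q, t}.
Union: {p, q, r, s, t}.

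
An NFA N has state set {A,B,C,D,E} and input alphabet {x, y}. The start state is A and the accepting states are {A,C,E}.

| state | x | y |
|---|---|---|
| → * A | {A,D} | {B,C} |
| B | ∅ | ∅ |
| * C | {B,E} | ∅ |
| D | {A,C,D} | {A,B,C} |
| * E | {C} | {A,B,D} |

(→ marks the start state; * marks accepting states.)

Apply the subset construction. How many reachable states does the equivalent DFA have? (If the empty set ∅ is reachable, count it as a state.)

12

Start state of the DFA: {A}.
{A} --x--> {A,D}  [new]
{A} --y--> {B,C}  [new]
{A,D} --x--> {A,C,D}  [new]
{A,D} --y--> {A,B,C}  [new]
{B,C} --x--> {B,E}  [new]
{B,C} --y--> ∅  [new]
{A,C,D} --x--> {A,B,C,D,E}  [new]
{A,C,D} --y--> {A,B,C}  [seen]
{A,B,C} --x--> {A,B,D,E}  [new]
{A,B,C} --y--> {B,C}  [seen]
{B,E} --x--> {C}  [new]
{B,E} --y--> {A,B,D}  [new]
∅ --x--> ∅  [seen]
∅ --y--> ∅  [seen]
{A,B,C,D,E} --x--> {A,B,C,D,E}  [seen]
{A,B,C,D,E} --y--> {A,B,C,D}  [new]
{A,B,D,E} --x--> {A,C,D}  [seen]
{A,B,D,E} --y--> {A,B,C,D}  [seen]
{C} --x--> {B,E}  [seen]
{C} --y--> ∅  [seen]
{A,B,D} --x--> {A,C,D}  [seen]
{A,B,D} --y--> {A,B,C}  [seen]
{A,B,C,D} --x--> {A,B,C,D,E}  [seen]
{A,B,C,D} --y--> {A,B,C}  [seen]
Reachable DFA states: {A}, {A,D}, {B,C}, {A,C,D}, {A,B,C}, {B,E}, ∅, {A,B,C,D,E}, {A,B,D,E}, {C}, {A,B,D}, {A,B,C,D}.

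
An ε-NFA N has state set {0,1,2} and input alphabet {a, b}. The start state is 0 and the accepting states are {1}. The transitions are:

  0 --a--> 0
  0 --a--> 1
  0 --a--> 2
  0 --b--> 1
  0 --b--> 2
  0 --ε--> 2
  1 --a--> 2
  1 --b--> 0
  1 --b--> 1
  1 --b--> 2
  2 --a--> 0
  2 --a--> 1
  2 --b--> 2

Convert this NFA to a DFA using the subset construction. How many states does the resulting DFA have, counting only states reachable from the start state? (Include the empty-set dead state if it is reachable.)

Start state of the DFA: {0,2} (ε-closure of the NFA start).
{0,2} --a--> {0,1,2}  [new]
{0,2} --b--> {1,2}  [new]
{0,1,2} --a--> {0,1,2}  [seen]
{0,1,2} --b--> {0,1,2}  [seen]
{1,2} --a--> {0,1,2}  [seen]
{1,2} --b--> {0,1,2}  [seen]
Reachable DFA states: {0,2}, {0,1,2}, {1,2}.

3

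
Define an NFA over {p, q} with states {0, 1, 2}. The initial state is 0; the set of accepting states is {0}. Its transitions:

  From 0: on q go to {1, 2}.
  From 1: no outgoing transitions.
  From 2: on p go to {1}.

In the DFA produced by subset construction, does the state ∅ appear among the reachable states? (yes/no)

Start state of the DFA: {0}.
{0} --p--> ∅  [new]
{0} --q--> {1, 2}  [new]
∅ --p--> ∅  [seen]
∅ --q--> ∅  [seen]
{1, 2} --p--> {1}  [new]
{1, 2} --q--> ∅  [seen]
{1} --p--> ∅  [seen]
{1} --q--> ∅  [seen]
Reachable DFA states: {0}, ∅, {1, 2}, {1}.
∅ is among them.

yes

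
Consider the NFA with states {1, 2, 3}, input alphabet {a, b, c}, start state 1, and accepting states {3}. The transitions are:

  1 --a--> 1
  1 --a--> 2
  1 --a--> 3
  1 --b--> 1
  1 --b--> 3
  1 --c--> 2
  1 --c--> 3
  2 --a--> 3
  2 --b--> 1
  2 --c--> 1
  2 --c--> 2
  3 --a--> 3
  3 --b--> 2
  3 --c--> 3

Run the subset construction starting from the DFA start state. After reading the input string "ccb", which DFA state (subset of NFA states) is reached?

Start: {1}.
δ(1,c) = {2, 3}.
Union: {2, 3}.
After c: {2, 3}.
δ(2,c) = {1, 2}; δ(3,c) = {3}.
Union: {1, 2, 3}.
After c: {1, 2, 3}.
δ(1,b) = {1, 3}; δ(2,b) = {1}; δ(3,b) = {2}.
Union: {1, 2, 3}.
After b: {1, 2, 3}.

{1, 2, 3}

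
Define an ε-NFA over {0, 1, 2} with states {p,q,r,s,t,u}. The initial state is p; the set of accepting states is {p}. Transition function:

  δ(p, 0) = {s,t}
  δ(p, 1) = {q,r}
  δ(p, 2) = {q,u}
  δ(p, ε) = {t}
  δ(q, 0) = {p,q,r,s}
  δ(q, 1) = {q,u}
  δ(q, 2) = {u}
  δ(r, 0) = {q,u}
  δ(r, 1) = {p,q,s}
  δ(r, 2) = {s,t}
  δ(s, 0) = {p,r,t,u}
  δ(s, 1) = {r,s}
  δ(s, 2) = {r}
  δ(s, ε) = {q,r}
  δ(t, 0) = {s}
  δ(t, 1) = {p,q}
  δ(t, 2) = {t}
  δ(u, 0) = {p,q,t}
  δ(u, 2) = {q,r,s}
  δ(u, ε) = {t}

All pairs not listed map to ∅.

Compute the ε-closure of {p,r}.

Begin with {p,r}.
p →ε {t}; add t.
ε-closure = {p,r,t}.

{p,r,t}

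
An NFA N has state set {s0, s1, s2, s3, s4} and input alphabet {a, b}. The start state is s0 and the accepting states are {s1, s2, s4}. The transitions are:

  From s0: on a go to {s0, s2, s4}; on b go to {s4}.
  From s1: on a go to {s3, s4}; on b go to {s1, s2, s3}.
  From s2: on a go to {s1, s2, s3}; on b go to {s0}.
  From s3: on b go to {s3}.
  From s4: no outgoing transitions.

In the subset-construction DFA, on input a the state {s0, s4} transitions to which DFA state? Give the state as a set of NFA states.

δ(s0,a) = {s0, s2, s4}; δ(s4,a) = ∅.
Union: {s0, s2, s4}.

{s0, s2, s4}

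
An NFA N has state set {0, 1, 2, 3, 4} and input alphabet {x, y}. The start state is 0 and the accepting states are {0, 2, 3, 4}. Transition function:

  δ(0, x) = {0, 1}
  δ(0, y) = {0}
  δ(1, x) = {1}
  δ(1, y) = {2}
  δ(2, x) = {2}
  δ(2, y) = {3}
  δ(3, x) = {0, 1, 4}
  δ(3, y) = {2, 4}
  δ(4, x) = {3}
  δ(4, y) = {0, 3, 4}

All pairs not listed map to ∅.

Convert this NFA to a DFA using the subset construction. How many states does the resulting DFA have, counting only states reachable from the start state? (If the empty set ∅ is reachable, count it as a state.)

15

Start state of the DFA: {0}.
{0} --x--> {0, 1}  [new]
{0} --y--> {0}  [seen]
{0, 1} --x--> {0, 1}  [seen]
{0, 1} --y--> {0, 2}  [new]
{0, 2} --x--> {0, 1, 2}  [new]
{0, 2} --y--> {0, 3}  [new]
{0, 1, 2} --x--> {0, 1, 2}  [seen]
{0, 1, 2} --y--> {0, 2, 3}  [new]
{0, 3} --x--> {0, 1, 4}  [new]
{0, 3} --y--> {0, 2, 4}  [new]
{0, 2, 3} --x--> {0, 1, 2, 4}  [new]
{0, 2, 3} --y--> {0, 2, 3, 4}  [new]
{0, 1, 4} --x--> {0, 1, 3}  [new]
{0, 1, 4} --y--> {0, 2, 3, 4}  [seen]
{0, 2, 4} --x--> {0, 1, 2, 3}  [new]
{0, 2, 4} --y--> {0, 3, 4}  [new]
{0, 1, 2, 4} --x--> {0, 1, 2, 3}  [seen]
{0, 1, 2, 4} --y--> {0, 2, 3, 4}  [seen]
{0, 2, 3, 4} --x--> {0, 1, 2, 3, 4}  [new]
{0, 2, 3, 4} --y--> {0, 2, 3, 4}  [seen]
{0, 1, 3} --x--> {0, 1, 4}  [seen]
{0, 1, 3} --y--> {0, 2, 4}  [seen]
{0, 1, 2, 3} --x--> {0, 1, 2, 4}  [seen]
{0, 1, 2, 3} --y--> {0, 2, 3, 4}  [seen]
{0, 3, 4} --x--> {0, 1, 3, 4}  [new]
{0, 3, 4} --y--> {0, 2, 3, 4}  [seen]
{0, 1, 2, 3, 4} --x--> {0, 1, 2, 3, 4}  [seen]
{0, 1, 2, 3, 4} --y--> {0, 2, 3, 4}  [seen]
{0, 1, 3, 4} --x--> {0, 1, 3, 4}  [seen]
{0, 1, 3, 4} --y--> {0, 2, 3, 4}  [seen]
Reachable DFA states: {0}, {0, 1}, {0, 2}, {0, 1, 2}, {0, 3}, {0, 2, 3}, {0, 1, 4}, {0, 2, 4}, {0, 1, 2, 4}, {0, 2, 3, 4}, {0, 1, 3}, {0, 1, 2, 3}, {0, 3, 4}, {0, 1, 2, 3, 4}, {0, 1, 3, 4}.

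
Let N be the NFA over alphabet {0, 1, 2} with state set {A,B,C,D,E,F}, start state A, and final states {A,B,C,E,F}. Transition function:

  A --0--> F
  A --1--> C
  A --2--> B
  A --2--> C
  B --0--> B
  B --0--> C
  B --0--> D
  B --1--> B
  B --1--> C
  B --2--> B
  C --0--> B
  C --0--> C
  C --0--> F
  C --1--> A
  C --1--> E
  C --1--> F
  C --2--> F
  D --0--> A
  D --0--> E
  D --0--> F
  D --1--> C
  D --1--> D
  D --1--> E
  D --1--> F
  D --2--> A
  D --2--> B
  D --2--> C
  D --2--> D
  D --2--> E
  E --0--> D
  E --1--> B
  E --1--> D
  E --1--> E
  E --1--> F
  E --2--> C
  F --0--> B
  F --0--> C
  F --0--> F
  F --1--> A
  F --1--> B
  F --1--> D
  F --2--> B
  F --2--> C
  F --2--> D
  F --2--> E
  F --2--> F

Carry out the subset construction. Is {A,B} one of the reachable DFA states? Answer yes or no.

no

Start state of the DFA: {A}.
{A} --0--> {F}  [new]
{A} --1--> {C}  [new]
{A} --2--> {B,C}  [new]
{F} --0--> {B,C,F}  [new]
{F} --1--> {A,B,D}  [new]
{F} --2--> {B,C,D,E,F}  [new]
{C} --0--> {B,C,F}  [seen]
{C} --1--> {A,E,F}  [new]
{C} --2--> {F}  [seen]
{B,C} --0--> {B,C,D,F}  [new]
{B,C} --1--> {A,B,C,E,F}  [new]
{B,C} --2--> {B,F}  [new]
{B,C,F} --0--> {B,C,D,F}  [seen]
{B,C,F} --1--> {A,B,C,D,E,F}  [new]
{B,C,F} --2--> {B,C,D,E,F}  [seen]
{A,B,D} --0--> {A,B,C,D,E,F}  [seen]
{A,B,D} --1--> {B,C,D,E,F}  [seen]
{A,B,D} --2--> {A,B,C,D,E}  [new]
{B,C,D,E,F} --0--> {A,B,C,D,E,F}  [seen]
{B,C,D,E,F} --1--> {A,B,C,D,E,F}  [seen]
{B,C,D,E,F} --2--> {A,B,C,D,E,F}  [seen]
{A,E,F} --0--> {B,C,D,F}  [seen]
{A,E,F} --1--> {A,B,C,D,E,F}  [seen]
{A,E,F} --2--> {B,C,D,E,F}  [seen]
{B,C,D,F} --0--> {A,B,C,D,E,F}  [seen]
{B,C,D,F} --1--> {A,B,C,D,E,F}  [seen]
{B,C,D,F} --2--> {A,B,C,D,E,F}  [seen]
{A,B,C,E,F} --0--> {B,C,D,F}  [seen]
{A,B,C,E,F} --1--> {A,B,C,D,E,F}  [seen]
{A,B,C,E,F} --2--> {B,C,D,E,F}  [seen]
{B,F} --0--> {B,C,D,F}  [seen]
{B,F} --1--> {A,B,C,D}  [new]
{B,F} --2--> {B,C,D,E,F}  [seen]
{A,B,C,D,E,F} --0--> {A,B,C,D,E,F}  [seen]
{A,B,C,D,E,F} --1--> {A,B,C,D,E,F}  [seen]
{A,B,C,D,E,F} --2--> {A,B,C,D,E,F}  [seen]
{A,B,C,D,E} --0--> {A,B,C,D,E,F}  [seen]
{A,B,C,D,E} --1--> {A,B,C,D,E,F}  [seen]
{A,B,C,D,E} --2--> {A,B,C,D,E,F}  [seen]
{A,B,C,D} --0--> {A,B,C,D,E,F}  [seen]
{A,B,C,D} --1--> {A,B,C,D,E,F}  [seen]
{A,B,C,D} --2--> {A,B,C,D,E,F}  [seen]
Reachable DFA states: {A}, {F}, {C}, {B,C}, {B,C,F}, {A,B,D}, {B,C,D,E,F}, {A,E,F}, {B,C,D,F}, {A,B,C,E,F}, {B,F}, {A,B,C,D,E,F}, {A,B,C,D,E}, {A,B,C,D}.
{A,B} is not among them.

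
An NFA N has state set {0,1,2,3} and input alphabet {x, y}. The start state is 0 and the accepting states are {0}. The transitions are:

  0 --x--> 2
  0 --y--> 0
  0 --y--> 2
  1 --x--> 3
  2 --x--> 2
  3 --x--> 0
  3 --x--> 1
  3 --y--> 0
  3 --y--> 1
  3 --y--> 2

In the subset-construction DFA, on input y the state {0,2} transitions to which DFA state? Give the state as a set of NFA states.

{0,2}

δ(0,y) = {0,2}; δ(2,y) = ∅.
Union: {0,2}.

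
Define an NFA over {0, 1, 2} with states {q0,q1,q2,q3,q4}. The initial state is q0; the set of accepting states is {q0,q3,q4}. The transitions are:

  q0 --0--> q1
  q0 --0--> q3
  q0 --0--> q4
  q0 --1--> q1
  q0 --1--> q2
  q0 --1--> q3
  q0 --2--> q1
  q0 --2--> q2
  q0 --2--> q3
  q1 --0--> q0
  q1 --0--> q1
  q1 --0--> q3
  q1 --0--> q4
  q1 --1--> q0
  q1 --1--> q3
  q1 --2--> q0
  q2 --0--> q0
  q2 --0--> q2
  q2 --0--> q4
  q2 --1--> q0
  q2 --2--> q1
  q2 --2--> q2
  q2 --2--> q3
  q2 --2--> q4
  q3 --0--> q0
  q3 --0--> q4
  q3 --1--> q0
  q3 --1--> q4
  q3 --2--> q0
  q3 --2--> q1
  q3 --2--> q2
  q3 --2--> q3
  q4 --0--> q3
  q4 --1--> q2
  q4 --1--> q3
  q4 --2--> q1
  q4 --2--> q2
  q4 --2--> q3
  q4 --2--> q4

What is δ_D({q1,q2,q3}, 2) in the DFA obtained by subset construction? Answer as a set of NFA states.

{q0,q1,q2,q3,q4}

δ(q1,2) = {q0}; δ(q2,2) = {q1,q2,q3,q4}; δ(q3,2) = {q0,q1,q2,q3}.
Union: {q0,q1,q2,q3,q4}.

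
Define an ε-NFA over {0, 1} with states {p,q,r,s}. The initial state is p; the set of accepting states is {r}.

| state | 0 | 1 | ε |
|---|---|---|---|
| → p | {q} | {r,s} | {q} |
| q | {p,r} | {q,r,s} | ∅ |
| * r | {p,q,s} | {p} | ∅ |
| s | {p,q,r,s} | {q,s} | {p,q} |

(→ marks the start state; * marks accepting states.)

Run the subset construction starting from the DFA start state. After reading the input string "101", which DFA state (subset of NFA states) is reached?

Start: {p,q}.
δ(p,1) = {r,s}; δ(q,1) = {q,r,s}.
Union: {q,r,s}.
ε-closure gives {p,q,r,s}.
After 1: {p,q,r,s}.
δ(p,0) = {q}; δ(q,0) = {p,r}; δ(r,0) = {p,q,s}; δ(s,0) = {p,q,r,s}.
Union: {p,q,r,s}.
After 0: {p,q,r,s}.
δ(p,1) = {r,s}; δ(q,1) = {q,r,s}; δ(r,1) = {p}; δ(s,1) = {q,s}.
Union: {p,q,r,s}.
After 1: {p,q,r,s}.

{p,q,r,s}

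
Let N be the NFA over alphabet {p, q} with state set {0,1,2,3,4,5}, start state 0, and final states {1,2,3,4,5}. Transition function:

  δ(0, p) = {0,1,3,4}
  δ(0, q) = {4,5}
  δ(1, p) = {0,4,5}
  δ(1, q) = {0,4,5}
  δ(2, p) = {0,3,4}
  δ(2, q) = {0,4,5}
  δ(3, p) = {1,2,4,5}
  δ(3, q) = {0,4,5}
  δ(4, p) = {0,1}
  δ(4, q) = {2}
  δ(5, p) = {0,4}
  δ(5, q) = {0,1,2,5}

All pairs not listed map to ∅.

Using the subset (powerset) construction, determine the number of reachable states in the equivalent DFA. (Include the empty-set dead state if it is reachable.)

9

Start state of the DFA: {0}.
{0} --p--> {0,1,3,4}  [new]
{0} --q--> {4,5}  [new]
{0,1,3,4} --p--> {0,1,2,3,4,5}  [new]
{0,1,3,4} --q--> {0,2,4,5}  [new]
{4,5} --p--> {0,1,4}  [new]
{4,5} --q--> {0,1,2,5}  [new]
{0,1,2,3,4,5} --p--> {0,1,2,3,4,5}  [seen]
{0,1,2,3,4,5} --q--> {0,1,2,4,5}  [new]
{0,2,4,5} --p--> {0,1,3,4}  [seen]
{0,2,4,5} --q--> {0,1,2,4,5}  [seen]
{0,1,4} --p--> {0,1,3,4,5}  [new]
{0,1,4} --q--> {0,2,4,5}  [seen]
{0,1,2,5} --p--> {0,1,3,4,5}  [seen]
{0,1,2,5} --q--> {0,1,2,4,5}  [seen]
{0,1,2,4,5} --p--> {0,1,3,4,5}  [seen]
{0,1,2,4,5} --q--> {0,1,2,4,5}  [seen]
{0,1,3,4,5} --p--> {0,1,2,3,4,5}  [seen]
{0,1,3,4,5} --q--> {0,1,2,4,5}  [seen]
Reachable DFA states: {0}, {0,1,3,4}, {4,5}, {0,1,2,3,4,5}, {0,2,4,5}, {0,1,4}, {0,1,2,5}, {0,1,2,4,5}, {0,1,3,4,5}.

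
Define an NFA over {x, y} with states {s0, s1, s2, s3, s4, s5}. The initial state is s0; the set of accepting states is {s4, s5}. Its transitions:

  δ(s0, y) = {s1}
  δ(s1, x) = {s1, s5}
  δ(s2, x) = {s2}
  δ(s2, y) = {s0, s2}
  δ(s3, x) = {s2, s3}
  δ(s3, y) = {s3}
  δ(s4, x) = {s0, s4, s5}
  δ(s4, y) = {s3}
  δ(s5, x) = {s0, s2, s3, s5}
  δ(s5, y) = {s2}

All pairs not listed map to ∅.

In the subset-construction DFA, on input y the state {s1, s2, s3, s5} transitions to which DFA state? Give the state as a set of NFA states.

δ(s1,y) = ∅; δ(s2,y) = {s0, s2}; δ(s3,y) = {s3}; δ(s5,y) = {s2}.
Union: {s0, s2, s3}.

{s0, s2, s3}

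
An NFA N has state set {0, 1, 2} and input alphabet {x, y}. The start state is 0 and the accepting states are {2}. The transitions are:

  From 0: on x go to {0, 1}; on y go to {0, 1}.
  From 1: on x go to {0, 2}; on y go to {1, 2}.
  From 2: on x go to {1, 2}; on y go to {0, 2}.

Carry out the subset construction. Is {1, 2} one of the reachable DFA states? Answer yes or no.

no

Start state of the DFA: {0}.
{0} --x--> {0, 1}  [new]
{0} --y--> {0, 1}  [seen]
{0, 1} --x--> {0, 1, 2}  [new]
{0, 1} --y--> {0, 1, 2}  [seen]
{0, 1, 2} --x--> {0, 1, 2}  [seen]
{0, 1, 2} --y--> {0, 1, 2}  [seen]
Reachable DFA states: {0}, {0, 1}, {0, 1, 2}.
{1, 2} is not among them.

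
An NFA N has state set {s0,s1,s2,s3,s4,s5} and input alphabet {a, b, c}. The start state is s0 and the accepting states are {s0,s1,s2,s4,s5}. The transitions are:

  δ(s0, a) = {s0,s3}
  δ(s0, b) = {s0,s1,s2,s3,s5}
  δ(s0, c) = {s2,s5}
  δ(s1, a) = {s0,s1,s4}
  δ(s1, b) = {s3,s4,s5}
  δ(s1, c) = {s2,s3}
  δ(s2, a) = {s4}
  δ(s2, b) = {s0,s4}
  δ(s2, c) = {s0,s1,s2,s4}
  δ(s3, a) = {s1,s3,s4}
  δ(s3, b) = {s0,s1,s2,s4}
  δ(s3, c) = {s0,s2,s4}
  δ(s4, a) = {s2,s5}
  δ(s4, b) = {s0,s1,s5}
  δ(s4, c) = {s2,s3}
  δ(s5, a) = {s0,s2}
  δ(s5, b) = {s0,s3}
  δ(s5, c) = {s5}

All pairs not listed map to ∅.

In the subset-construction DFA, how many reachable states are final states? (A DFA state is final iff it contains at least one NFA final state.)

Start state of the DFA: {s0}.
{s0} --a--> {s0,s3}  [new]
{s0} --b--> {s0,s1,s2,s3,s5}  [new]
{s0} --c--> {s2,s5}  [new]
{s0,s3} --a--> {s0,s1,s3,s4}  [new]
{s0,s3} --b--> {s0,s1,s2,s3,s4,s5}  [new]
{s0,s3} --c--> {s0,s2,s4,s5}  [new]
{s0,s1,s2,s3,s5} --a--> {s0,s1,s2,s3,s4}  [new]
{s0,s1,s2,s3,s5} --b--> {s0,s1,s2,s3,s4,s5}  [seen]
{s0,s1,s2,s3,s5} --c--> {s0,s1,s2,s3,s4,s5}  [seen]
{s2,s5} --a--> {s0,s2,s4}  [new]
{s2,s5} --b--> {s0,s3,s4}  [new]
{s2,s5} --c--> {s0,s1,s2,s4,s5}  [new]
{s0,s1,s3,s4} --a--> {s0,s1,s2,s3,s4,s5}  [seen]
{s0,s1,s3,s4} --b--> {s0,s1,s2,s3,s4,s5}  [seen]
{s0,s1,s3,s4} --c--> {s0,s2,s3,s4,s5}  [new]
{s0,s1,s2,s3,s4,s5} --a--> {s0,s1,s2,s3,s4,s5}  [seen]
{s0,s1,s2,s3,s4,s5} --b--> {s0,s1,s2,s3,s4,s5}  [seen]
{s0,s1,s2,s3,s4,s5} --c--> {s0,s1,s2,s3,s4,s5}  [seen]
{s0,s2,s4,s5} --a--> {s0,s2,s3,s4,s5}  [seen]
{s0,s2,s4,s5} --b--> {s0,s1,s2,s3,s4,s5}  [seen]
{s0,s2,s4,s5} --c--> {s0,s1,s2,s3,s4,s5}  [seen]
{s0,s1,s2,s3,s4} --a--> {s0,s1,s2,s3,s4,s5}  [seen]
{s0,s1,s2,s3,s4} --b--> {s0,s1,s2,s3,s4,s5}  [seen]
{s0,s1,s2,s3,s4} --c--> {s0,s1,s2,s3,s4,s5}  [seen]
{s0,s2,s4} --a--> {s0,s2,s3,s4,s5}  [seen]
{s0,s2,s4} --b--> {s0,s1,s2,s3,s4,s5}  [seen]
{s0,s2,s4} --c--> {s0,s1,s2,s3,s4,s5}  [seen]
{s0,s3,s4} --a--> {s0,s1,s2,s3,s4,s5}  [seen]
{s0,s3,s4} --b--> {s0,s1,s2,s3,s4,s5}  [seen]
{s0,s3,s4} --c--> {s0,s2,s3,s4,s5}  [seen]
{s0,s1,s2,s4,s5} --a--> {s0,s1,s2,s3,s4,s5}  [seen]
{s0,s1,s2,s4,s5} --b--> {s0,s1,s2,s3,s4,s5}  [seen]
{s0,s1,s2,s4,s5} --c--> {s0,s1,s2,s3,s4,s5}  [seen]
{s0,s2,s3,s4,s5} --a--> {s0,s1,s2,s3,s4,s5}  [seen]
{s0,s2,s3,s4,s5} --b--> {s0,s1,s2,s3,s4,s5}  [seen]
{s0,s2,s3,s4,s5} --c--> {s0,s1,s2,s3,s4,s5}  [seen]
Reachable DFA states: {s0}, {s0,s3}, {s0,s1,s2,s3,s5}, {s2,s5}, {s0,s1,s3,s4}, {s0,s1,s2,s3,s4,s5}, {s0,s2,s4,s5}, {s0,s1,s2,s3,s4}, {s0,s2,s4}, {s0,s3,s4}, {s0,s1,s2,s4,s5}, {s0,s2,s3,s4,s5}.
Accepting DFA states (contain an NFA accepting state): {s0}, {s0,s3}, {s0,s1,s2,s3,s5}, {s2,s5}, {s0,s1,s3,s4}, {s0,s1,s2,s3,s4,s5}, {s0,s2,s4,s5}, {s0,s1,s2,s3,s4}, {s0,s2,s4}, {s0,s3,s4}, {s0,s1,s2,s4,s5}, {s0,s2,s3,s4,s5}.

12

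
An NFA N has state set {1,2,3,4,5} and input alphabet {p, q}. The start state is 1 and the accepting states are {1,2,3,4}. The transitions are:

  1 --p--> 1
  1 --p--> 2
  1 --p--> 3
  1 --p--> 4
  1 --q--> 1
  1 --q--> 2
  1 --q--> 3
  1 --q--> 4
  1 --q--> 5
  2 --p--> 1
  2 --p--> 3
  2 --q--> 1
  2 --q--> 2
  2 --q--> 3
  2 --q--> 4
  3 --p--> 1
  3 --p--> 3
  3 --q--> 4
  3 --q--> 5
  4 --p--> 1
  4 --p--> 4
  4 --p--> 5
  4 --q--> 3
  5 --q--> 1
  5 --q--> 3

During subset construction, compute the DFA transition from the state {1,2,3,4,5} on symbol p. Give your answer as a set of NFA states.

{1,2,3,4,5}

δ(1,p) = {1,2,3,4}; δ(2,p) = {1,3}; δ(3,p) = {1,3}; δ(4,p) = {1,4,5}; δ(5,p) = ∅.
Union: {1,2,3,4,5}.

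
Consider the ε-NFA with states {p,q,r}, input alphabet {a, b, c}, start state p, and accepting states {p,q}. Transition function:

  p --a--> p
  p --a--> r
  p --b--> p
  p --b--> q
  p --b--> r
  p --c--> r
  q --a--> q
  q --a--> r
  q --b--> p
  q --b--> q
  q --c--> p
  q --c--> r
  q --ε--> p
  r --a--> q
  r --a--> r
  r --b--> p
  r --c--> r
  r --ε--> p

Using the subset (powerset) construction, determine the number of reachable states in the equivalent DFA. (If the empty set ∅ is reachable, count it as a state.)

Start state of the DFA: {p} (ε-closure of the NFA start).
{p} --a--> {p,r}  [new]
{p} --b--> {p,q,r}  [new]
{p} --c--> {p,r}  [seen]
{p,r} --a--> {p,q,r}  [seen]
{p,r} --b--> {p,q,r}  [seen]
{p,r} --c--> {p,r}  [seen]
{p,q,r} --a--> {p,q,r}  [seen]
{p,q,r} --b--> {p,q,r}  [seen]
{p,q,r} --c--> {p,r}  [seen]
Reachable DFA states: {p}, {p,r}, {p,q,r}.

3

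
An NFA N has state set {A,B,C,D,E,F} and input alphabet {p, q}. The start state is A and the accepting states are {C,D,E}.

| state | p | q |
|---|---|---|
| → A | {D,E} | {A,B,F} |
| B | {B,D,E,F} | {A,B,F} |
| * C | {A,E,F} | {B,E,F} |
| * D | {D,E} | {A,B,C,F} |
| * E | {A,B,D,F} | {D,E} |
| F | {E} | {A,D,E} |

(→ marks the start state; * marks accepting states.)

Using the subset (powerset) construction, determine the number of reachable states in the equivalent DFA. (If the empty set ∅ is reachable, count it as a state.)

Start state of the DFA: {A}.
{A} --p--> {D,E}  [new]
{A} --q--> {A,B,F}  [new]
{D,E} --p--> {A,B,D,E,F}  [new]
{D,E} --q--> {A,B,C,D,E,F}  [new]
{A,B,F} --p--> {B,D,E,F}  [new]
{A,B,F} --q--> {A,B,D,E,F}  [seen]
{A,B,D,E,F} --p--> {A,B,D,E,F}  [seen]
{A,B,D,E,F} --q--> {A,B,C,D,E,F}  [seen]
{A,B,C,D,E,F} --p--> {A,B,D,E,F}  [seen]
{A,B,C,D,E,F} --q--> {A,B,C,D,E,F}  [seen]
{B,D,E,F} --p--> {A,B,D,E,F}  [seen]
{B,D,E,F} --q--> {A,B,C,D,E,F}  [seen]
Reachable DFA states: {A}, {D,E}, {A,B,F}, {A,B,D,E,F}, {A,B,C,D,E,F}, {B,D,E,F}.

6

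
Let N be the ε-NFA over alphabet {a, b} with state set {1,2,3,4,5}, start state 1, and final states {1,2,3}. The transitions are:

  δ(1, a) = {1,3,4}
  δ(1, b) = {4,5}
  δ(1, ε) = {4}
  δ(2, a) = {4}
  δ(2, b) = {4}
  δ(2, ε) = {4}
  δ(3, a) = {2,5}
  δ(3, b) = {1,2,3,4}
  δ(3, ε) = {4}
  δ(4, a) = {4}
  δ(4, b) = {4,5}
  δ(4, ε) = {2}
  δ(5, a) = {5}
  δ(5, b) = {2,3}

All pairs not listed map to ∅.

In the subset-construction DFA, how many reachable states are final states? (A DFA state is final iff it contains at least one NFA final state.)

Start state of the DFA: {1,2,4} (ε-closure of the NFA start).
{1,2,4} --a--> {1,2,3,4}  [new]
{1,2,4} --b--> {2,4,5}  [new]
{1,2,3,4} --a--> {1,2,3,4,5}  [new]
{1,2,3,4} --b--> {1,2,3,4,5}  [seen]
{2,4,5} --a--> {2,4,5}  [seen]
{2,4,5} --b--> {2,3,4,5}  [new]
{1,2,3,4,5} --a--> {1,2,3,4,5}  [seen]
{1,2,3,4,5} --b--> {1,2,3,4,5}  [seen]
{2,3,4,5} --a--> {2,4,5}  [seen]
{2,3,4,5} --b--> {1,2,3,4,5}  [seen]
Reachable DFA states: {1,2,4}, {1,2,3,4}, {2,4,5}, {1,2,3,4,5}, {2,3,4,5}.
Accepting DFA states (contain an NFA accepting state): {1,2,4}, {1,2,3,4}, {2,4,5}, {1,2,3,4,5}, {2,3,4,5}.

5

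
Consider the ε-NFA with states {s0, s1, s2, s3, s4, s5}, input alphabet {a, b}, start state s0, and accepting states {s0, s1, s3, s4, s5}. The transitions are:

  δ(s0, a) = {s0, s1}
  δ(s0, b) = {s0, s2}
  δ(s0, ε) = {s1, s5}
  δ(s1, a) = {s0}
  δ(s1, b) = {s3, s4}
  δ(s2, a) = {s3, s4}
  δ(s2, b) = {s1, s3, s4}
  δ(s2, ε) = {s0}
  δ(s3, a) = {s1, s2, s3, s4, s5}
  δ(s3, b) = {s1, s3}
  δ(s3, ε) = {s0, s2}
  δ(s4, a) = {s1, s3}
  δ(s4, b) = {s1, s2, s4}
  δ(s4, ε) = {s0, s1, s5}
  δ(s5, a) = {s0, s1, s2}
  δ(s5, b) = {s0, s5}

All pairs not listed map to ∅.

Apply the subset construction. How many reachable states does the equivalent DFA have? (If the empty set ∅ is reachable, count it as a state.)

3

Start state of the DFA: {s0, s1, s5} (ε-closure of the NFA start).
{s0, s1, s5} --a--> {s0, s1, s2, s5}  [new]
{s0, s1, s5} --b--> {s0, s1, s2, s3, s4, s5}  [new]
{s0, s1, s2, s5} --a--> {s0, s1, s2, s3, s4, s5}  [seen]
{s0, s1, s2, s5} --b--> {s0, s1, s2, s3, s4, s5}  [seen]
{s0, s1, s2, s3, s4, s5} --a--> {s0, s1, s2, s3, s4, s5}  [seen]
{s0, s1, s2, s3, s4, s5} --b--> {s0, s1, s2, s3, s4, s5}  [seen]
Reachable DFA states: {s0, s1, s5}, {s0, s1, s2, s5}, {s0, s1, s2, s3, s4, s5}.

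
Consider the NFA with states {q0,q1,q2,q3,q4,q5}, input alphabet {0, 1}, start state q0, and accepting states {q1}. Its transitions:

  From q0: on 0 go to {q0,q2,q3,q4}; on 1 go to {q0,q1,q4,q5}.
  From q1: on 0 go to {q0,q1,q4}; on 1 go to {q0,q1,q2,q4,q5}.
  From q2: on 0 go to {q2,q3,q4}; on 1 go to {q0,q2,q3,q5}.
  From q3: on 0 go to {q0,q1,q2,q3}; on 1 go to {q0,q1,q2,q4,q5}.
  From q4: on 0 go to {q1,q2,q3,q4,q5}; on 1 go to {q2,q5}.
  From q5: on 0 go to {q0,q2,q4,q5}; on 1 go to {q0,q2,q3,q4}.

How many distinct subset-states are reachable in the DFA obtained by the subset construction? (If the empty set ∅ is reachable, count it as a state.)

4

Start state of the DFA: {q0}.
{q0} --0--> {q0,q2,q3,q4}  [new]
{q0} --1--> {q0,q1,q4,q5}  [new]
{q0,q2,q3,q4} --0--> {q0,q1,q2,q3,q4,q5}  [new]
{q0,q2,q3,q4} --1--> {q0,q1,q2,q3,q4,q5}  [seen]
{q0,q1,q4,q5} --0--> {q0,q1,q2,q3,q4,q5}  [seen]
{q0,q1,q4,q5} --1--> {q0,q1,q2,q3,q4,q5}  [seen]
{q0,q1,q2,q3,q4,q5} --0--> {q0,q1,q2,q3,q4,q5}  [seen]
{q0,q1,q2,q3,q4,q5} --1--> {q0,q1,q2,q3,q4,q5}  [seen]
Reachable DFA states: {q0}, {q0,q2,q3,q4}, {q0,q1,q4,q5}, {q0,q1,q2,q3,q4,q5}.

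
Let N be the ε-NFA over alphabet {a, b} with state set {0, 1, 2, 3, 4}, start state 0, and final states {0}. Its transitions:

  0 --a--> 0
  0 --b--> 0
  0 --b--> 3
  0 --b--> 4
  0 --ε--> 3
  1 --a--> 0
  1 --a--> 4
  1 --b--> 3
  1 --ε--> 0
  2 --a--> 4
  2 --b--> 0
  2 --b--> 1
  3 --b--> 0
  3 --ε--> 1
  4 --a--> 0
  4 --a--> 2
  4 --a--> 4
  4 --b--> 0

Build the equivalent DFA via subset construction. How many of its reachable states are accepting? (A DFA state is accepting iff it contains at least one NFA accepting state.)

Start state of the DFA: {0, 1, 3} (ε-closure of the NFA start).
{0, 1, 3} --a--> {0, 1, 3, 4}  [new]
{0, 1, 3} --b--> {0, 1, 3, 4}  [seen]
{0, 1, 3, 4} --a--> {0, 1, 2, 3, 4}  [new]
{0, 1, 3, 4} --b--> {0, 1, 3, 4}  [seen]
{0, 1, 2, 3, 4} --a--> {0, 1, 2, 3, 4}  [seen]
{0, 1, 2, 3, 4} --b--> {0, 1, 3, 4}  [seen]
Reachable DFA states: {0, 1, 3}, {0, 1, 3, 4}, {0, 1, 2, 3, 4}.
Accepting DFA states (contain an NFA accepting state): {0, 1, 3}, {0, 1, 3, 4}, {0, 1, 2, 3, 4}.

3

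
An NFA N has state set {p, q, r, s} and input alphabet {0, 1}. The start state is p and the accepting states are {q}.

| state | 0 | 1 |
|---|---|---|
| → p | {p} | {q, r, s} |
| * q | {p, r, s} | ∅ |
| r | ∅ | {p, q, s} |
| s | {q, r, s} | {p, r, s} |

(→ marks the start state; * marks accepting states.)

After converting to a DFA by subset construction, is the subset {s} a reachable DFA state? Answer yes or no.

Start state of the DFA: {p}.
{p} --0--> {p}  [seen]
{p} --1--> {q, r, s}  [new]
{q, r, s} --0--> {p, q, r, s}  [new]
{q, r, s} --1--> {p, q, r, s}  [seen]
{p, q, r, s} --0--> {p, q, r, s}  [seen]
{p, q, r, s} --1--> {p, q, r, s}  [seen]
Reachable DFA states: {p}, {q, r, s}, {p, q, r, s}.
{s} is not among them.

no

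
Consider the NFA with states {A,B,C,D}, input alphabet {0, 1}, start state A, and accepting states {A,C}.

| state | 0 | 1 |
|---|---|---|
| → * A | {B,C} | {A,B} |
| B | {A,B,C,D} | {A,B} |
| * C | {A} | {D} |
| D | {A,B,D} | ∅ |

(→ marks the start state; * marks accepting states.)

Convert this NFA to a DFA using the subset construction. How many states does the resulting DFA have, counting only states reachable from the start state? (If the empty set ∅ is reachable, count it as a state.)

Start state of the DFA: {A}.
{A} --0--> {B,C}  [new]
{A} --1--> {A,B}  [new]
{B,C} --0--> {A,B,C,D}  [new]
{B,C} --1--> {A,B,D}  [new]
{A,B} --0--> {A,B,C,D}  [seen]
{A,B} --1--> {A,B}  [seen]
{A,B,C,D} --0--> {A,B,C,D}  [seen]
{A,B,C,D} --1--> {A,B,D}  [seen]
{A,B,D} --0--> {A,B,C,D}  [seen]
{A,B,D} --1--> {A,B}  [seen]
Reachable DFA states: {A}, {B,C}, {A,B}, {A,B,C,D}, {A,B,D}.

5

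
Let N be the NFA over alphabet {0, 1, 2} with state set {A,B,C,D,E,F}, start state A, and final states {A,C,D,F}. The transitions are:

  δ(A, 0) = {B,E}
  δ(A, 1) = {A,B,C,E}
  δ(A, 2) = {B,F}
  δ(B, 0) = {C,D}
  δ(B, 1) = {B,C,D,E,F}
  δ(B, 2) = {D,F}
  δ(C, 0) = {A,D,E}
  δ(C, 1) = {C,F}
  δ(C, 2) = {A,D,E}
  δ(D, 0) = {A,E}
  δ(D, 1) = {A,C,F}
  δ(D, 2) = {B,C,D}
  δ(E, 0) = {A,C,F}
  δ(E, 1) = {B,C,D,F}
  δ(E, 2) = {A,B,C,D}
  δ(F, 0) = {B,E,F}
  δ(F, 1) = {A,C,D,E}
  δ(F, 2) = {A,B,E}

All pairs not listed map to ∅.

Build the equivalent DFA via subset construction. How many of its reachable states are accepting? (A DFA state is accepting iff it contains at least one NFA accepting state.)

8

Start state of the DFA: {A}.
{A} --0--> {B,E}  [new]
{A} --1--> {A,B,C,E}  [new]
{A} --2--> {B,F}  [new]
{B,E} --0--> {A,C,D,F}  [new]
{B,E} --1--> {B,C,D,E,F}  [new]
{B,E} --2--> {A,B,C,D,F}  [new]
{A,B,C,E} --0--> {A,B,C,D,E,F}  [new]
{A,B,C,E} --1--> {A,B,C,D,E,F}  [seen]
{A,B,C,E} --2--> {A,B,C,D,E,F}  [seen]
{B,F} --0--> {B,C,D,E,F}  [seen]
{B,F} --1--> {A,B,C,D,E,F}  [seen]
{B,F} --2--> {A,B,D,E,F}  [new]
{A,C,D,F} --0--> {A,B,D,E,F}  [seen]
{A,C,D,F} --1--> {A,B,C,D,E,F}  [seen]
{A,C,D,F} --2--> {A,B,C,D,E,F}  [seen]
{B,C,D,E,F} --0--> {A,B,C,D,E,F}  [seen]
{B,C,D,E,F} --1--> {A,B,C,D,E,F}  [seen]
{B,C,D,E,F} --2--> {A,B,C,D,E,F}  [seen]
{A,B,C,D,F} --0--> {A,B,C,D,E,F}  [seen]
{A,B,C,D,F} --1--> {A,B,C,D,E,F}  [seen]
{A,B,C,D,F} --2--> {A,B,C,D,E,F}  [seen]
{A,B,C,D,E,F} --0--> {A,B,C,D,E,F}  [seen]
{A,B,C,D,E,F} --1--> {A,B,C,D,E,F}  [seen]
{A,B,C,D,E,F} --2--> {A,B,C,D,E,F}  [seen]
{A,B,D,E,F} --0--> {A,B,C,D,E,F}  [seen]
{A,B,D,E,F} --1--> {A,B,C,D,E,F}  [seen]
{A,B,D,E,F} --2--> {A,B,C,D,E,F}  [seen]
Reachable DFA states: {A}, {B,E}, {A,B,C,E}, {B,F}, {A,C,D,F}, {B,C,D,E,F}, {A,B,C,D,F}, {A,B,C,D,E,F}, {A,B,D,E,F}.
Accepting DFA states (contain an NFA accepting state): {A}, {A,B,C,E}, {B,F}, {A,C,D,F}, {B,C,D,E,F}, {A,B,C,D,F}, {A,B,C,D,E,F}, {A,B,D,E,F}.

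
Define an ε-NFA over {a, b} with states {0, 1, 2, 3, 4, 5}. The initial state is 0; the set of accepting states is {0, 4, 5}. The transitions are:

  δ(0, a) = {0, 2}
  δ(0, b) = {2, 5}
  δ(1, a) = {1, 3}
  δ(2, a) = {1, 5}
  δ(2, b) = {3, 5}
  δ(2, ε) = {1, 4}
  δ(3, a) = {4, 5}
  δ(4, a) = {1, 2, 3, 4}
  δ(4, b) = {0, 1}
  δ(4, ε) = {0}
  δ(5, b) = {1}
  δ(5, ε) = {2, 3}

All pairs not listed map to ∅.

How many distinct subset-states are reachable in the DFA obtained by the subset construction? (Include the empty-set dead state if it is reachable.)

3

Start state of the DFA: {0} (ε-closure of the NFA start).
{0} --a--> {0, 1, 2, 4}  [new]
{0} --b--> {0, 1, 2, 3, 4, 5}  [new]
{0, 1, 2, 4} --a--> {0, 1, 2, 3, 4, 5}  [seen]
{0, 1, 2, 4} --b--> {0, 1, 2, 3, 4, 5}  [seen]
{0, 1, 2, 3, 4, 5} --a--> {0, 1, 2, 3, 4, 5}  [seen]
{0, 1, 2, 3, 4, 5} --b--> {0, 1, 2, 3, 4, 5}  [seen]
Reachable DFA states: {0}, {0, 1, 2, 4}, {0, 1, 2, 3, 4, 5}.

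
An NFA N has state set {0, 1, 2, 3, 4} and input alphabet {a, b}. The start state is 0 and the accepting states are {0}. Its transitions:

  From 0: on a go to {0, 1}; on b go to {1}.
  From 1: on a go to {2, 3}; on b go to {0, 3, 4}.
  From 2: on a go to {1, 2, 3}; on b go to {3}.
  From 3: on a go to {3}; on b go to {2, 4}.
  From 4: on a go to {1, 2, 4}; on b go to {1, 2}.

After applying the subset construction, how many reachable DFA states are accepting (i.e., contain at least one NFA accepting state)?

7

Start state of the DFA: {0}.
{0} --a--> {0, 1}  [new]
{0} --b--> {1}  [new]
{0, 1} --a--> {0, 1, 2, 3}  [new]
{0, 1} --b--> {0, 1, 3, 4}  [new]
{1} --a--> {2, 3}  [new]
{1} --b--> {0, 3, 4}  [new]
{0, 1, 2, 3} --a--> {0, 1, 2, 3}  [seen]
{0, 1, 2, 3} --b--> {0, 1, 2, 3, 4}  [new]
{0, 1, 3, 4} --a--> {0, 1, 2, 3, 4}  [seen]
{0, 1, 3, 4} --b--> {0, 1, 2, 3, 4}  [seen]
{2, 3} --a--> {1, 2, 3}  [new]
{2, 3} --b--> {2, 3, 4}  [new]
{0, 3, 4} --a--> {0, 1, 2, 3, 4}  [seen]
{0, 3, 4} --b--> {1, 2, 4}  [new]
{0, 1, 2, 3, 4} --a--> {0, 1, 2, 3, 4}  [seen]
{0, 1, 2, 3, 4} --b--> {0, 1, 2, 3, 4}  [seen]
{1, 2, 3} --a--> {1, 2, 3}  [seen]
{1, 2, 3} --b--> {0, 2, 3, 4}  [new]
{2, 3, 4} --a--> {1, 2, 3, 4}  [new]
{2, 3, 4} --b--> {1, 2, 3, 4}  [seen]
{1, 2, 4} --a--> {1, 2, 3, 4}  [seen]
{1, 2, 4} --b--> {0, 1, 2, 3, 4}  [seen]
{0, 2, 3, 4} --a--> {0, 1, 2, 3, 4}  [seen]
{0, 2, 3, 4} --b--> {1, 2, 3, 4}  [seen]
{1, 2, 3, 4} --a--> {1, 2, 3, 4}  [seen]
{1, 2, 3, 4} --b--> {0, 1, 2, 3, 4}  [seen]
Reachable DFA states: {0}, {0, 1}, {1}, {0, 1, 2, 3}, {0, 1, 3, 4}, {2, 3}, {0, 3, 4}, {0, 1, 2, 3, 4}, {1, 2, 3}, {2, 3, 4}, {1, 2, 4}, {0, 2, 3, 4}, {1, 2, 3, 4}.
Accepting DFA states (contain an NFA accepting state): {0}, {0, 1}, {0, 1, 2, 3}, {0, 1, 3, 4}, {0, 3, 4}, {0, 1, 2, 3, 4}, {0, 2, 3, 4}.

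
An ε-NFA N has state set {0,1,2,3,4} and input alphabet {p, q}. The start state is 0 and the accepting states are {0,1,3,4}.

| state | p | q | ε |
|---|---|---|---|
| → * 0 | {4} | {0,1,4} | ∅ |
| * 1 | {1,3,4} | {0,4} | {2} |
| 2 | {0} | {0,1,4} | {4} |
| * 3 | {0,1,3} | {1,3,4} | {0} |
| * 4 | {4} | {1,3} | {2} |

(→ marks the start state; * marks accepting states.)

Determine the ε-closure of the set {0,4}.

{0,2,4}

Begin with {0,4}.
4 →ε {2}; add 2.
ε-closure = {0,2,4}.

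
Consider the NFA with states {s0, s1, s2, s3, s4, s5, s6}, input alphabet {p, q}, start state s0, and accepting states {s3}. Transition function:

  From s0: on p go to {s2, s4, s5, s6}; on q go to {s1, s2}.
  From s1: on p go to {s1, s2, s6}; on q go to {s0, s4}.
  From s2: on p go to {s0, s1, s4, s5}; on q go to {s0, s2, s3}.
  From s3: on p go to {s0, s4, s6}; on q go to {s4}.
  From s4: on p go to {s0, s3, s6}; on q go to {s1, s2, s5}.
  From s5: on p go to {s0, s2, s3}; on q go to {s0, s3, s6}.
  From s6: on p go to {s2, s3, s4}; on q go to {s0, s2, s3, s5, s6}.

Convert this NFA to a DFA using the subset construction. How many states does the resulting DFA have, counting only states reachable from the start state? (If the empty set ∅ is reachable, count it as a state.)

8

Start state of the DFA: {s0}.
{s0} --p--> {s2, s4, s5, s6}  [new]
{s0} --q--> {s1, s2}  [new]
{s2, s4, s5, s6} --p--> {s0, s1, s2, s3, s4, s5, s6}  [new]
{s2, s4, s5, s6} --q--> {s0, s1, s2, s3, s5, s6}  [new]
{s1, s2} --p--> {s0, s1, s2, s4, s5, s6}  [new]
{s1, s2} --q--> {s0, s2, s3, s4}  [new]
{s0, s1, s2, s3, s4, s5, s6} --p--> {s0, s1, s2, s3, s4, s5, s6}  [seen]
{s0, s1, s2, s3, s4, s5, s6} --q--> {s0, s1, s2, s3, s4, s5, s6}  [seen]
{s0, s1, s2, s3, s5, s6} --p--> {s0, s1, s2, s3, s4, s5, s6}  [seen]
{s0, s1, s2, s3, s5, s6} --q--> {s0, s1, s2, s3, s4, s5, s6}  [seen]
{s0, s1, s2, s4, s5, s6} --p--> {s0, s1, s2, s3, s4, s5, s6}  [seen]
{s0, s1, s2, s4, s5, s6} --q--> {s0, s1, s2, s3, s4, s5, s6}  [seen]
{s0, s2, s3, s4} --p--> {s0, s1, s2, s3, s4, s5, s6}  [seen]
{s0, s2, s3, s4} --q--> {s0, s1, s2, s3, s4, s5}  [new]
{s0, s1, s2, s3, s4, s5} --p--> {s0, s1, s2, s3, s4, s5, s6}  [seen]
{s0, s1, s2, s3, s4, s5} --q--> {s0, s1, s2, s3, s4, s5, s6}  [seen]
Reachable DFA states: {s0}, {s2, s4, s5, s6}, {s1, s2}, {s0, s1, s2, s3, s4, s5, s6}, {s0, s1, s2, s3, s5, s6}, {s0, s1, s2, s4, s5, s6}, {s0, s2, s3, s4}, {s0, s1, s2, s3, s4, s5}.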